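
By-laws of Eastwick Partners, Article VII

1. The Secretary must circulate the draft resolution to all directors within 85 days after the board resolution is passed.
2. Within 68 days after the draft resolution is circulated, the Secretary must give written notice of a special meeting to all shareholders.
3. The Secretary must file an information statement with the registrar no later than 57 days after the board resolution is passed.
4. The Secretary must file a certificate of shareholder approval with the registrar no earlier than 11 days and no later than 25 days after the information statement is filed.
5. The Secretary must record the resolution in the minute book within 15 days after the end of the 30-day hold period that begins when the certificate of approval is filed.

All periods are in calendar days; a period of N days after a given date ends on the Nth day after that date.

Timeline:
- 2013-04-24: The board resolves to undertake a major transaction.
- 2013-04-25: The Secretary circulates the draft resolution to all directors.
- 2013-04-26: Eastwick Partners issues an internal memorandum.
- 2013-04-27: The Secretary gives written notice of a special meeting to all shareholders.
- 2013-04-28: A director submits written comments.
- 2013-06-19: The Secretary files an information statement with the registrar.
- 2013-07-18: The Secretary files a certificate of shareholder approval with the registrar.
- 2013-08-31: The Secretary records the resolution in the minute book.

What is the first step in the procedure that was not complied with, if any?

Step 1 — counting 85 days from 2013-04-24 (when the board resolution is passed) gives a deadline of 2013-07-18; 2013-04-25 is within that limit.
Step 2 — counting 68 days from 2013-04-25 (when the draft resolution is circulated) gives a deadline of 2013-07-02; done 2013-04-27 — timely.
Step 3 — counting 57 days from 2013-04-24 (when the board resolution is passed) gives a deadline of 2013-06-20; done 2013-06-19 — timely.
Step 4 — 11 and 25 days from 2013-06-19 (when the information statement is filed) are 2013-06-30 and 2013-07-14 respectively; 2013-07-18 is 4 days past the end of the window.
The procedure was therefore not followed at step 4.

Step 4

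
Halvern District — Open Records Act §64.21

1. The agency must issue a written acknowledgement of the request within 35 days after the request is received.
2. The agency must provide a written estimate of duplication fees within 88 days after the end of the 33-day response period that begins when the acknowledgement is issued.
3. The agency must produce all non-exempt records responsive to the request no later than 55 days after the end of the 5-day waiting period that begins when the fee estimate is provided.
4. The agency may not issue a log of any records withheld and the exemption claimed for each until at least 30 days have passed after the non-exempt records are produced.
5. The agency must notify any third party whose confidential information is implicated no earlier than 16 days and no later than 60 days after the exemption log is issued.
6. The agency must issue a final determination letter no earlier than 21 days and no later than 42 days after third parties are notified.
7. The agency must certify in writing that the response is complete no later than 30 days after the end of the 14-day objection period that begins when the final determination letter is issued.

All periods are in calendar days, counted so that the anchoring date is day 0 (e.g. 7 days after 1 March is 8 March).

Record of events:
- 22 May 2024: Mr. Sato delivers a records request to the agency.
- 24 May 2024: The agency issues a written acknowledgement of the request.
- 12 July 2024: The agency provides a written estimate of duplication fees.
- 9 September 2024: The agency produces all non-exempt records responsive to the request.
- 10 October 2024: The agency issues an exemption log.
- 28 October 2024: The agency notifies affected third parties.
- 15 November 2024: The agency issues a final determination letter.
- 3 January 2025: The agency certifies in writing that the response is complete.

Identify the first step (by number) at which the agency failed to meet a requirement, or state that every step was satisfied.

Step 6

(1) due by 22 May 2024 + 35 days = 26 June 2024; 24 May 2024 is within that limit.
(2) due by 26 June 2024 + 88 days = 22 September 2024; done 12 July 2024 — timely.
(3) due by 17 July 2024 + 55 days = 10 September 2024; completed 9 September 2024, before the deadline.
(4) permitted from 9 September 2024 + 30 days = 9 October 2024 onward; done 10 October 2024 — permitted.
(5) the permitted window runs from 10 October 2024 + 16 = 26 October 2024 to 10 October 2024 + 60 = 9 December 2024; 28 October 2024 falls inside that range.
(6) the permitted window runs from 28 October 2024 + 21 = 18 November 2024 to 28 October 2024 + 42 = 9 December 2024; done 15 November 2024 — 3 days before the window opened.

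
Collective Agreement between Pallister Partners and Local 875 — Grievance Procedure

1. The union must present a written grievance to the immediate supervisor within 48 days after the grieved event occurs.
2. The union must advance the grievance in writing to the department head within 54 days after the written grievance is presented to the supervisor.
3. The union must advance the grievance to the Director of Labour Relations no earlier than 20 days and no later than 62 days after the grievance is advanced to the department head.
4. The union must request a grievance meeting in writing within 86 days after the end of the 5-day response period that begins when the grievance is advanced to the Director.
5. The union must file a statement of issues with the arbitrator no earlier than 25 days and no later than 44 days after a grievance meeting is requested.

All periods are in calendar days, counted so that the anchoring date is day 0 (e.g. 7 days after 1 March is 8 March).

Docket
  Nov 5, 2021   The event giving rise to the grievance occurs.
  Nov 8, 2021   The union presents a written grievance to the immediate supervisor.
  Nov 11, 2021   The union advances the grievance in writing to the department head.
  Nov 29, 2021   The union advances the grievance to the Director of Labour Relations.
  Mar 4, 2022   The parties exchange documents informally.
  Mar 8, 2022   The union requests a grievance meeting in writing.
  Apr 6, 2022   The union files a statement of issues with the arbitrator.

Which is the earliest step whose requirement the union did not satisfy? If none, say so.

(1) due by Nov 5, 2021 + 48 days = Dec 23, 2021; done Nov 8, 2021 — timely.
(2) due by Nov 8, 2021 + 54 days = Jan 1, 2022; Nov 11, 2021 is within that limit.
(3) the permitted window runs from Nov 11, 2021 + 20 = Dec 1, 2021 to Nov 11, 2021 + 62 = Jan 12, 2022; Nov 29, 2021 is 2 days too early.

Step 3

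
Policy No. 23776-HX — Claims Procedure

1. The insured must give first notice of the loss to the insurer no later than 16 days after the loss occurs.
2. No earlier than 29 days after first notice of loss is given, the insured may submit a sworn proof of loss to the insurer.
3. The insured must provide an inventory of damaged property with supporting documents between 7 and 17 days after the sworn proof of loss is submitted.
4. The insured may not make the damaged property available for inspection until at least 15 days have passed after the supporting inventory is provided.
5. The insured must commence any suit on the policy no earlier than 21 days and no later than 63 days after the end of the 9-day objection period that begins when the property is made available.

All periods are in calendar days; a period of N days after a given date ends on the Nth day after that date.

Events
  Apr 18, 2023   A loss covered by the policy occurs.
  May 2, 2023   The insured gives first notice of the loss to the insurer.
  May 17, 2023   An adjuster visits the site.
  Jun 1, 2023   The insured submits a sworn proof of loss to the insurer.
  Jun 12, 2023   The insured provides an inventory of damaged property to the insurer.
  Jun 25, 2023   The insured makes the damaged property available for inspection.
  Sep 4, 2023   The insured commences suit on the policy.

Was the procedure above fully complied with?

Step 1: 16 days after Apr 18, 2023 (when the loss occurs) is May 4, 2023; done May 2, 2023 — timely.
Step 2: the earliest permitted date is 29 days after May 2, 2023 (when first notice of loss is given), i.e. May 31, 2023; Jun 1, 2023 is on or after that date.
Step 3: the window is 7–17 days after Jun 1, 2023 (when the sworn proof of loss is submitted), so Jun 8, 2023 through Jun 18, 2023; done Jun 12, 2023 — within the window.
Step 4: the earliest permitted date is 15 days after Jun 12, 2023 (when the supporting inventory is provided), i.e. Jun 27, 2023; done Jun 25, 2023 — 2 days too early.
That is the first point of non-compliance.

No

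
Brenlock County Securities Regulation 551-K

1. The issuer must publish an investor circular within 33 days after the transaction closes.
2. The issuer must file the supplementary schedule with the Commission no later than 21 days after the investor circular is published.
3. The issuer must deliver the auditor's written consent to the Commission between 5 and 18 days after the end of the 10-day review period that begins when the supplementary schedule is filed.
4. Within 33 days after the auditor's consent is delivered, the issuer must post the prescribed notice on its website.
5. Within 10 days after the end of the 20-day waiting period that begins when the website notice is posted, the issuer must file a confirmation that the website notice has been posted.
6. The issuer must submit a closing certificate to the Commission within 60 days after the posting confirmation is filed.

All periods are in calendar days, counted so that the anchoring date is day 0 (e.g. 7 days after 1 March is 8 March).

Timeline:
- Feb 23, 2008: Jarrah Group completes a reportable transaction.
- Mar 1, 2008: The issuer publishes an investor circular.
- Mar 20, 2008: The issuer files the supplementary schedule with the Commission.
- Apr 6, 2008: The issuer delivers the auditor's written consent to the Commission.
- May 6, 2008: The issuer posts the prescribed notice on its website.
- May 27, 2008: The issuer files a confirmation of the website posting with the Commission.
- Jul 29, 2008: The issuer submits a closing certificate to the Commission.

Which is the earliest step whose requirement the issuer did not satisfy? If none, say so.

Step 1: 33 days after Feb 23, 2008 (when the transaction closes) is Mar 27, 2008; Mar 1, 2008 is within that limit.
Step 2: 21 days after Mar 1, 2008 (when the investor circular is published) is Mar 22, 2008; completed Mar 20, 2008, before the deadline.
Step 3: the window is 5–18 days after Mar 30, 2008 (end of the 10-day review period, which began when the supplementary schedule is filed on Mar 20, 2008), so Apr 4, 2008 through Apr 17, 2008; done Apr 6, 2008 — within the window.
Step 4: 33 days after Apr 6, 2008 (when the auditor's consent is delivered) is May 9, 2008; done May 6, 2008 — timely.
Step 5: 10 days after May 26, 2008 (end of the 20-day waiting period, which began when the website notice is posted on May 6, 2008) is Jun 5, 2008; May 27, 2008 is within that limit.
Step 6: 60 days after May 27, 2008 (when the posting confirmation is filed) is Jul 26, 2008; Jul 29, 2008 misses that deadline by 3 days.
That is the first point of non-compliance.

Step 6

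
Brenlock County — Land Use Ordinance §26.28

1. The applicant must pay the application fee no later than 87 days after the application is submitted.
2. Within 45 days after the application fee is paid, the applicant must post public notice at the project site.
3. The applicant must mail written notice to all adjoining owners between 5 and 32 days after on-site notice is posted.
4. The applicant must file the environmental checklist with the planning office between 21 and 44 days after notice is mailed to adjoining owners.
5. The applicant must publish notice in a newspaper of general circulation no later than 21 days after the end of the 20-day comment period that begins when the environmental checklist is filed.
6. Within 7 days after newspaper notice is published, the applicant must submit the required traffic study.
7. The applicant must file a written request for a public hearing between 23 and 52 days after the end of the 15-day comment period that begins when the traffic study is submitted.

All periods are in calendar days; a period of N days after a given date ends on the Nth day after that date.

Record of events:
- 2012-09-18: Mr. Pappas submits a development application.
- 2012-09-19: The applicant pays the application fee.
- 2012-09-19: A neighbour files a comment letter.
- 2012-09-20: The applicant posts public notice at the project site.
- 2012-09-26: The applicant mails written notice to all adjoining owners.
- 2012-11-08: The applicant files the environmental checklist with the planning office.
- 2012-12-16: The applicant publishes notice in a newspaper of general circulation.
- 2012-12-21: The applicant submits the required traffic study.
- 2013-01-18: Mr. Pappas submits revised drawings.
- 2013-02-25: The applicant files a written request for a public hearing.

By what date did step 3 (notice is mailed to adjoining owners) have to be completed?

Step 3 runs from 2012-09-20, when on-site notice is posted. The window is 5–32 days after 2012-09-20; it closes on 2012-10-22.

2012-10-22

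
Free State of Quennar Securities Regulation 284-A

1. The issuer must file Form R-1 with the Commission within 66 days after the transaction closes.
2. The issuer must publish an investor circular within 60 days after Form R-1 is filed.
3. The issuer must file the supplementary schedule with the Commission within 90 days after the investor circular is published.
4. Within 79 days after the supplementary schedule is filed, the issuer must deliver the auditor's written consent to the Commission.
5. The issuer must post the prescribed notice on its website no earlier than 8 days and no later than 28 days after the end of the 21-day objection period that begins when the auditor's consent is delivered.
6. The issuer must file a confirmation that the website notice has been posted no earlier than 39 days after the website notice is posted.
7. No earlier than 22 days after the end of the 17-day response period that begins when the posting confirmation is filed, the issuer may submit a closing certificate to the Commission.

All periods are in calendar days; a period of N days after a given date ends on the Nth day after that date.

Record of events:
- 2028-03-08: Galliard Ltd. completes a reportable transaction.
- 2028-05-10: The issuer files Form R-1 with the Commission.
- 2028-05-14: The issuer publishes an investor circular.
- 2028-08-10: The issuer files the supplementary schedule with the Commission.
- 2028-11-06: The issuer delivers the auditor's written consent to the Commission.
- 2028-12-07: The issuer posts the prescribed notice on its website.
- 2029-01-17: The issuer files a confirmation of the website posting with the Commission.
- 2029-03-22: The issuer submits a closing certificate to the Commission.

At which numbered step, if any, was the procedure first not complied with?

Step 4

Step 1: 66 days after 2028-03-08 (when the transaction closes) is 2028-05-13; 2028-05-10 is within that limit.
Step 2: 60 days after 2028-05-10 (when Form R-1 is filed) is 2028-07-09; completed 2028-05-14, before the deadline.
Step 3: 90 days after 2028-05-14 (when the investor circular is published) is 2028-08-12; done 2028-08-10 — timely.
Step 4: 79 days after 2028-08-10 (when the supplementary schedule is filed) is 2028-10-28; done 2028-11-06 — 9 days late.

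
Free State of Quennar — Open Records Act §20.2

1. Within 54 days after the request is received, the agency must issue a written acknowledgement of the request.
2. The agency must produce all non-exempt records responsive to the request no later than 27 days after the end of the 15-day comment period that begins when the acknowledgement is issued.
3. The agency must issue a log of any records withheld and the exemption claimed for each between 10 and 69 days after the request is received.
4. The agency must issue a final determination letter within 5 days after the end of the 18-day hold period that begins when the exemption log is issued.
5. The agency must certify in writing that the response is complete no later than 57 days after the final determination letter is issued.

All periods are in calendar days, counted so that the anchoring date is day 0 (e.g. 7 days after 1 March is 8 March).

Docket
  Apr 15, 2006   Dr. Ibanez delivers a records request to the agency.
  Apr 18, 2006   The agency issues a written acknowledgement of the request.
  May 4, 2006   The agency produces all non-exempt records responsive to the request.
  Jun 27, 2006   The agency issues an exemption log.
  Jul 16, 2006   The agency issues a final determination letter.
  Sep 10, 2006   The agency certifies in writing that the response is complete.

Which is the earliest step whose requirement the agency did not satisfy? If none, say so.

Step 3

Step 1 — counting 54 days from Apr 15, 2006 (when the request is received) gives a deadline of Jun 8, 2006; completed Apr 18, 2006, before the deadline.
Step 2 — counting 27 days from May 3, 2006 (end of the 15-day comment period, which began when the acknowledgement is issued on Apr 18, 2006) gives a deadline of May 30, 2006; done May 4, 2006 — timely.
Step 3 — 10 and 69 days from Apr 15, 2006 (when the request is received) are Apr 25, 2006 and Jun 23, 2006 respectively; Jun 27, 2006 is 4 days past the end of the window.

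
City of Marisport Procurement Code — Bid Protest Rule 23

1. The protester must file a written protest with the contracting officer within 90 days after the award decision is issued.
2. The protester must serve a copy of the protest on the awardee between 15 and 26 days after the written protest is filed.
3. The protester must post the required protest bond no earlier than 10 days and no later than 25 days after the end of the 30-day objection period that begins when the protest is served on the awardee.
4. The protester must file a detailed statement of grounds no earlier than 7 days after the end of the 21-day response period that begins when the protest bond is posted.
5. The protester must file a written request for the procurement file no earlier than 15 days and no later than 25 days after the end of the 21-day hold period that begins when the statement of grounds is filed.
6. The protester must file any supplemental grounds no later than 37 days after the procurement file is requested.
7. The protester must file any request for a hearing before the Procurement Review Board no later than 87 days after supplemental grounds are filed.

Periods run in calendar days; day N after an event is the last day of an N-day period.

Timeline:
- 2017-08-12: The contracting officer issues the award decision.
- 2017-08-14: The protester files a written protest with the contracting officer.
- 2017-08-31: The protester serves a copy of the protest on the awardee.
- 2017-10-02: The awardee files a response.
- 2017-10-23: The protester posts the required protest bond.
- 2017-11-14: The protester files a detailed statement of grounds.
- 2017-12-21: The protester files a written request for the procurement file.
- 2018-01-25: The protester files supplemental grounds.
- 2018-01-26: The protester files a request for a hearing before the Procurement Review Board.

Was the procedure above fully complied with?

No

Step 1 — counting 90 days from 2017-08-12 (when the award decision is issued) gives a deadline of 2017-11-10; done 2017-08-14 — timely.
Step 2 — 15 and 26 days from 2017-08-14 (when the written protest is filed) are 2017-08-29 and 2017-09-09 respectively; 2017-08-31 falls inside that range.
Step 3 — 10 and 25 days from 2017-09-30 (end of the 30-day objection period, which began when the protest is served on the awardee on 2017-08-31) are 2017-10-10 and 2017-10-25 respectively; 2017-10-23 falls inside that range.
Step 4 — must wait 7 days from 2017-11-13 (end of the 21-day response period, which began when the protest bond is posted on 2017-10-23), so not before 2017-11-20; acted on 2017-11-14, 6 days prematurely.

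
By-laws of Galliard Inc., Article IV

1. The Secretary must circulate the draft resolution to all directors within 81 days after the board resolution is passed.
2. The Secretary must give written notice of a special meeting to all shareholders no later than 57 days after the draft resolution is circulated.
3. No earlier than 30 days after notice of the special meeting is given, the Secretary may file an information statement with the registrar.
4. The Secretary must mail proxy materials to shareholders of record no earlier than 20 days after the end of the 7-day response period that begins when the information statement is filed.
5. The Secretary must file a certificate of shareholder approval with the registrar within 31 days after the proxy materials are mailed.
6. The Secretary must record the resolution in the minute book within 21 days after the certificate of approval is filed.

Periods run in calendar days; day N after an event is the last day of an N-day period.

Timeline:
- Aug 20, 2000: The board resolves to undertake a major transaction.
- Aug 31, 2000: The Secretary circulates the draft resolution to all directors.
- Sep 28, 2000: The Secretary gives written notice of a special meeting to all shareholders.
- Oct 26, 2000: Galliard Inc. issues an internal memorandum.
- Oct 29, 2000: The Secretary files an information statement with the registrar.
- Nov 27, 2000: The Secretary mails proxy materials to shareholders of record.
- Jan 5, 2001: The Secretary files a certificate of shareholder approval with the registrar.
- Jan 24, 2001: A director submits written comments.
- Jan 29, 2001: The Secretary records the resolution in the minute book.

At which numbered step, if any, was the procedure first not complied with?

(1) due by Aug 20, 2000 + 81 days = Nov 9, 2000; Aug 31, 2000 is within that limit.
(2) due by Aug 31, 2000 + 57 days = Oct 27, 2000; Sep 28, 2000 is within that limit.
(3) permitted from Sep 28, 2000 + 30 days = Oct 28, 2000 onward; Oct 29, 2000 is on or after that date.
(4) permitted from Nov 5, 2000 + 20 days = Nov 25, 2000 onward; done Nov 27, 2000, after the minimum wait.
(5) due by Nov 27, 2000 + 31 days = Dec 28, 2000; not done until Jan 5, 2001, 8 days after the deadline.
No need to go further; step 5 was not satisfied.

Step 5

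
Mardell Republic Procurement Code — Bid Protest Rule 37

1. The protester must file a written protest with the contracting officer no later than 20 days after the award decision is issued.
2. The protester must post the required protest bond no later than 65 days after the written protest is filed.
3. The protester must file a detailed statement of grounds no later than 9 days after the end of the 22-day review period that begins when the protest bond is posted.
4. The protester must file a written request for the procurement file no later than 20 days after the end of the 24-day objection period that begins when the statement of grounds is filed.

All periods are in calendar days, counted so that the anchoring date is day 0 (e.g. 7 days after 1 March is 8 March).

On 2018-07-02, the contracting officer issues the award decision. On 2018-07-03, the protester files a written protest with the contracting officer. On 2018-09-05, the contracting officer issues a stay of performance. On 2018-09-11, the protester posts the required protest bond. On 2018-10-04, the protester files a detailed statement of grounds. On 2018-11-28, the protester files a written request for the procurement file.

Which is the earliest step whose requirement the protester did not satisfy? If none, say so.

Step 2

Step 1 — counting 20 days from 2018-07-02 (when the award decision is issued) gives a deadline of 2018-07-22; completed 2018-07-03, before the deadline.
Step 2 — counting 65 days from 2018-07-03 (when the written protest is filed) gives a deadline of 2018-09-06; 2018-09-11 misses that deadline by 5 days.
The analysis stops there.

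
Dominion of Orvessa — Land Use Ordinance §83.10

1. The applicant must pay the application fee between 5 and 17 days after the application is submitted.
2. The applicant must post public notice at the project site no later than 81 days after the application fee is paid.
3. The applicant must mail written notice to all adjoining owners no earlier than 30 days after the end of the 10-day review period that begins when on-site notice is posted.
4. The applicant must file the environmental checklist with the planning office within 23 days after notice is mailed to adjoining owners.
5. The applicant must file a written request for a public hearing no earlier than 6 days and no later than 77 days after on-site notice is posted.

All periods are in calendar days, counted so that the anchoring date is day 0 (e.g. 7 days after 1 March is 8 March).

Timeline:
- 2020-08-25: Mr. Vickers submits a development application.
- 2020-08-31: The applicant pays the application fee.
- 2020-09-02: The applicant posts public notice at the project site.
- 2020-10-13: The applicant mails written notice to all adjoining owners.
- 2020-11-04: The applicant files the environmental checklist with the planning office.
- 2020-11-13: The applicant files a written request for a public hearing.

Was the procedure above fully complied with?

Step 1 — 5 and 17 days from 2020-08-25 (when the application is submitted) are 2020-08-30 and 2020-09-11 respectively; done 2020-08-31 — within the window.
Step 2 — counting 81 days from 2020-08-31 (when the application fee is paid) gives a deadline of 2020-11-20; completed 2020-09-02, before the deadline.
Step 3 — must wait 30 days from 2020-09-12 (end of the 10-day review period, which began when on-site notice is posted on 2020-09-02), so not before 2020-10-12; 2020-10-13 is on or after that date.
Step 4 — counting 23 days from 2020-10-13 (when notice is mailed to adjoining owners) gives a deadline of 2020-11-05; 2020-11-04 is within that limit.
Step 5 — 6 and 77 days from 2020-09-02 (when on-site notice is posted) are 2020-09-08 and 2020-11-18 respectively; done 2020-11-13 — within the window.

Yes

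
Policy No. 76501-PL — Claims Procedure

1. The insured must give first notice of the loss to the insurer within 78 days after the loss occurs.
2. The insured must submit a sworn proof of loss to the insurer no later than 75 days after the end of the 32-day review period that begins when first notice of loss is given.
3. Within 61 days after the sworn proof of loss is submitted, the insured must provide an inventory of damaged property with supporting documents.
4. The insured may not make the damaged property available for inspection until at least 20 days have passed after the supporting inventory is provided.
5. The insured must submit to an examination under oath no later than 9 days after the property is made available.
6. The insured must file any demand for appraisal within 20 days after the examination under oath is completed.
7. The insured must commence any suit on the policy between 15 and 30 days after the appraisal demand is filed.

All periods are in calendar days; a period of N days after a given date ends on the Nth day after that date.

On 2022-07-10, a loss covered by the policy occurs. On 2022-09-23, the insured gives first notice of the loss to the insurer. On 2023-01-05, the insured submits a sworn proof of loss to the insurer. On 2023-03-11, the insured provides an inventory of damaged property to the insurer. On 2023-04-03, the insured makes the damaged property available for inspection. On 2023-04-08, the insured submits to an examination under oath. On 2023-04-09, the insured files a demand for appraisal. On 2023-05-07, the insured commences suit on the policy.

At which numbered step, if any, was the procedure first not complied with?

(1) due by 2022-07-10 + 78 days = 2022-09-26; done 2022-09-23 — timely.
(2) due by 2022-10-25 + 75 days = 2023-01-08; 2023-01-05 is within that limit.
(3) due by 2023-01-05 + 61 days = 2023-03-07; done 2023-03-11 — 4 days late.

Step 3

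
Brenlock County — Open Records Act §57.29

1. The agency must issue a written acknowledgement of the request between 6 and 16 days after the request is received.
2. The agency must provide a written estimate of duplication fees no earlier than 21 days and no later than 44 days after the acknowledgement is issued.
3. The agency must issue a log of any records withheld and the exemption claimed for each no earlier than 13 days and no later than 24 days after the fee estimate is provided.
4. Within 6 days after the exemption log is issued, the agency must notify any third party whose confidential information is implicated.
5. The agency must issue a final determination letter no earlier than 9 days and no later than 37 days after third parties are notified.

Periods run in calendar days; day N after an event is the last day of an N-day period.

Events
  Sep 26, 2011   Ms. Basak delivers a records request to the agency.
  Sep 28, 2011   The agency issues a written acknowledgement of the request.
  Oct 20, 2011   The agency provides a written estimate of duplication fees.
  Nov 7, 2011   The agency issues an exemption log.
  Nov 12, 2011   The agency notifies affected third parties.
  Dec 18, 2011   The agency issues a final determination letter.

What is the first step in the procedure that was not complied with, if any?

Step 1

Step 1: the window is 6–16 days after Sep 26, 2011 (when the request is received), so Oct 2, 2011 through Oct 12, 2011; done Sep 28, 2011 — 4 days before the window opened.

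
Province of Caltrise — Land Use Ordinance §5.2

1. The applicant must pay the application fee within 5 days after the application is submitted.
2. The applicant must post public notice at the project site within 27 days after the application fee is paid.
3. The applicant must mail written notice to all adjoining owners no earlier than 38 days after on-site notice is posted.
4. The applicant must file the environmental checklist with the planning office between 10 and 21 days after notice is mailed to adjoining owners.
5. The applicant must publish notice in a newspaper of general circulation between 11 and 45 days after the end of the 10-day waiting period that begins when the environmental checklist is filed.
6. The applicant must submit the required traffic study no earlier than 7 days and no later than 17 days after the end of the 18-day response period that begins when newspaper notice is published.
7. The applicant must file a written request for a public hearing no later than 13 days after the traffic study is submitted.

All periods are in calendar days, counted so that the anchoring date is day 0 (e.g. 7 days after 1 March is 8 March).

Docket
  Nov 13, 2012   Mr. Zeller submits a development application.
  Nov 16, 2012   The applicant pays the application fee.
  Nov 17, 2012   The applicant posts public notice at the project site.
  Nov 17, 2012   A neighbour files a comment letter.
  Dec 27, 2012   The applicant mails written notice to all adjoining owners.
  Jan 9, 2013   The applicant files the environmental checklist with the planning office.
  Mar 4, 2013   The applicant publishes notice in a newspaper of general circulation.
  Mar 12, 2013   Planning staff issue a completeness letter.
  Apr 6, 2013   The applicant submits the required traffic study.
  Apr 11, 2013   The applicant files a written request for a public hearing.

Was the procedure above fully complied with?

Yes

Step 1: 5 days after Nov 13, 2012 (when the application is submitted) is Nov 18, 2012; completed Nov 16, 2012, before the deadline.
Step 2: 27 days after Nov 16, 2012 (when the application fee is paid) is Dec 13, 2012; done Nov 17, 2012 — timely.
Step 3: the earliest permitted date is 38 days after Nov 17, 2012 (when on-site notice is posted), i.e. Dec 25, 2012; Dec 27, 2012 is on or after that date.
Step 4: the window is 10–21 days after Dec 27, 2012 (when notice is mailed to adjoining owners), so Jan 6, 2013 through Jan 17, 2013; done Jan 9, 2013, which is between those dates.
Step 5: the window is 11–45 days after Jan 19, 2013 (end of the 10-day waiting period, which began when the environmental checklist is filed on Jan 9, 2013), so Jan 30, 2013 through Mar 5, 2013; Mar 4, 2013 falls inside that range.
Step 6: the window is 7–17 days after Mar 22, 2013 (end of the 18-day response period, which began when newspaper notice is published on Mar 4, 2013), so Mar 29, 2013 through Apr 8, 2013; done Apr 6, 2013 — within the window.
Step 7: 13 days after Apr 6, 2013 (when the traffic study is submitted) is Apr 19, 2013; Apr 11, 2013 is within that limit.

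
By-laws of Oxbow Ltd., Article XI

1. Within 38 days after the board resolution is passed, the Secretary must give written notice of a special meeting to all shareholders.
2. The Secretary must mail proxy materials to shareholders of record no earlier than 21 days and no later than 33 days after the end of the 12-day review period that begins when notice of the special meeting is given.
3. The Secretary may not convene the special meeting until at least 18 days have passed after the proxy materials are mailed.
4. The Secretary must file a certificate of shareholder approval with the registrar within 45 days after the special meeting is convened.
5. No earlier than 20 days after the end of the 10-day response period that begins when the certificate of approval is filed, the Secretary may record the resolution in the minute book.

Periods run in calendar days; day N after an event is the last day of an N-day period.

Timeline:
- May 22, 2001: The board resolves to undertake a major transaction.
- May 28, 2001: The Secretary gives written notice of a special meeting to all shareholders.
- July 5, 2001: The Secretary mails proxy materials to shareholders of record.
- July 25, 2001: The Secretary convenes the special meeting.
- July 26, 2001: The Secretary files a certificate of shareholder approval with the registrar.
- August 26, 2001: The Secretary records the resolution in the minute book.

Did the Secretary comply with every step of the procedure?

Yes

Step 1 — counting 38 days from May 22, 2001 (when the board resolution is passed) gives a deadline of June 29, 2001; done May 28, 2001 — timely.
Step 2 — 21 and 33 days from June 9, 2001 (end of the 12-day review period, which began when notice of the special meeting is given on May 28, 2001) are June 30, 2001 and July 12, 2001 respectively; July 5, 2001 falls inside that range.
Step 3 — must wait 18 days from July 5, 2001 (when the proxy materials are mailed), so not before July 23, 2001; July 25, 2001 is on or after that date.
Step 4 — counting 45 days from July 25, 2001 (when the special meeting is convened) gives a deadline of September 8, 2001; July 26, 2001 is within that limit.
Step 5 — must wait 20 days from August 5, 2001 (end of the 10-day response period, which began when the certificate of approval is filed on July 26, 2001), so not before August 25, 2001; August 26, 2001 is on or after that date.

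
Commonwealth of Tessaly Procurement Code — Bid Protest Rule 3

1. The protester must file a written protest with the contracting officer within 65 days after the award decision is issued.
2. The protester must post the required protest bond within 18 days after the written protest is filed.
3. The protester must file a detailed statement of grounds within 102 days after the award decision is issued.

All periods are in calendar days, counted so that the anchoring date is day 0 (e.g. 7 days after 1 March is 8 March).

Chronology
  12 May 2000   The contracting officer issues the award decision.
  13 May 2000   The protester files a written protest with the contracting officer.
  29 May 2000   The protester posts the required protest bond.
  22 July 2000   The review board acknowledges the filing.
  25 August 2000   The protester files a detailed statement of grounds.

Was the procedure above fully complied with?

Step 1: 65 days after 12 May 2000 (when the award decision is issued) is 16 July 2000; 13 May 2000 is within that limit.
Step 2: 18 days after 13 May 2000 (when the written protest is filed) is 31 May 2000; 29 May 2000 is within that limit.
Step 3: 102 days after 12 May 2000 (when the award decision is issued) is 22 August 2000; 25 August 2000 misses that deadline by 3 days.

No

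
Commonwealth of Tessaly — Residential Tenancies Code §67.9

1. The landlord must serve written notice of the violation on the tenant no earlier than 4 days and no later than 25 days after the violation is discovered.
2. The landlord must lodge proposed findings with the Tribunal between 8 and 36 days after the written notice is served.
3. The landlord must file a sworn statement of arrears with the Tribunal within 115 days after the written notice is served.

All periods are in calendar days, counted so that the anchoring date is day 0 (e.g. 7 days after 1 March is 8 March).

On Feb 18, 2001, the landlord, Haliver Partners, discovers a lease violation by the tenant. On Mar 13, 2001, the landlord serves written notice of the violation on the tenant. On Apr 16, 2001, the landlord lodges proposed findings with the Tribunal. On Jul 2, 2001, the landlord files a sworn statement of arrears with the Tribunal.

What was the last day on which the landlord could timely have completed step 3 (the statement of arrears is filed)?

Jul 6, 2001

Step 3 runs from Mar 13, 2001, when the written notice is served. 115 days after Mar 13, 2001 is Jul 6, 2001.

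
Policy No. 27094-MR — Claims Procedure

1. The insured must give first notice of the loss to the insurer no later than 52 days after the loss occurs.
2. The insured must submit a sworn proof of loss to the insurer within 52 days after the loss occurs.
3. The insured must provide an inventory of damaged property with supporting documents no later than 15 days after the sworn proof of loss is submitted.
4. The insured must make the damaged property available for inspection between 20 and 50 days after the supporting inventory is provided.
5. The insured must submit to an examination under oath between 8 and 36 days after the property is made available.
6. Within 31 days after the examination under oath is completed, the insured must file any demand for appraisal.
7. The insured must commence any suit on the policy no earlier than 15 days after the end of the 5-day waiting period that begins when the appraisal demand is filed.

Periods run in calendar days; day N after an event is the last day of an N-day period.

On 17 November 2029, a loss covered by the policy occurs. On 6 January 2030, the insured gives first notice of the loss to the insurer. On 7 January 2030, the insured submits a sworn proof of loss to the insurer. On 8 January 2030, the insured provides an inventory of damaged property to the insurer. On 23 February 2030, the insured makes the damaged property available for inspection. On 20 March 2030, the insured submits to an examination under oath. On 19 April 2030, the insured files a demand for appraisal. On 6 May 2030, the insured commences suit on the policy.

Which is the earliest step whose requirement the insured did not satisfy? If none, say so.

Step 1 — counting 52 days from 17 November 2029 (when the loss occurs) gives a deadline of 8 January 2030; 6 January 2030 is within that limit.
Step 2 — counting 52 days from 17 November 2029 (when the loss occurs) gives a deadline of 8 January 2030; 7 January 2030 is within that limit.
Step 3 — counting 15 days from 7 January 2030 (when the sworn proof of loss is submitted) gives a deadline of 22 January 2030; done 8 January 2030 — timely.
Step 4 — 20 and 50 days from 8 January 2030 (when the supporting inventory is provided) are 28 January 2030 and 27 February 2030 respectively; done 23 February 2030 — within the window.
Step 5 — 8 and 36 days from 23 February 2030 (when the property is made available) are 3 March 2030 and 31 March 2030 respectively; done 20 March 2030 — within the window.
Step 6 — counting 31 days from 20 March 2030 (when the examination under oath is completed) gives a deadline of 20 April 2030; completed 19 April 2030, before the deadline.
Step 7 — must wait 15 days from 24 April 2030 (end of the 5-day waiting period, which began when the appraisal demand is filed on 19 April 2030), so not before 9 May 2030; acted on 6 May 2030, 3 days prematurely.

Step 7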